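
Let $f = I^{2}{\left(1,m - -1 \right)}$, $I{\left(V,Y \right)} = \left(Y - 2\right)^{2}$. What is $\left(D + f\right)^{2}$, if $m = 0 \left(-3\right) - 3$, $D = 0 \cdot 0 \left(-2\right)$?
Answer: $65536$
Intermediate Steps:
$D = 0$ ($D = 0 \left(-2\right) = 0$)
$m = -3$ ($m = 0 - 3 = -3$)
$I{\left(V,Y \right)} = \left(-2 + Y\right)^{2}$
$f = 256$ ($f = \left(\left(-2 - 2\right)^{2}\right)^{2} = \left(\left(-4\right)^{2}\right)^{2} = 16^{2} = 256$)
$\left(D + f\right)^{2} = \left(0 + 256\right)^{2} = 256^{2} = 65536$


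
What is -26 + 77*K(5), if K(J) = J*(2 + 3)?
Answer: 1899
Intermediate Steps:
K(J) = 5*J (K(J) = J*5 = 5*J)
-26 + 77*K(5) = -26 + 77*(5*5) = -26 + 77*25 = -26 + 1925 = 1899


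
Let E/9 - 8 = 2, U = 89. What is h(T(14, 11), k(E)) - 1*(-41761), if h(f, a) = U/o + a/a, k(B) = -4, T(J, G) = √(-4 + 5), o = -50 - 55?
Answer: 4384921/105 ≈ 41761.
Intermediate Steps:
o = -105
T(J, G) = 1 (T(J, G) = √1 = 1)
E = 90 (E = 72 + 9*2 = 72 + 18 = 90)
h(f, a) = 16/105 (h(f, a) = 89/(-105) + a/a = 89*(-1/105) + 1 = -89/105 + 1 = 16/105)
h(T(14, 11), k(E)) - 1*(-41761) = 16/105 - 1*(-41761) = 16/105 + 41761 = 4384921/105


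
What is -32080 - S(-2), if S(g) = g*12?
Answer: -32056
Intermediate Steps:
S(g) = 12*g
-32080 - S(-2) = -32080 - 12*(-2) = -32080 - 1*(-24) = -32080 + 24 = -32056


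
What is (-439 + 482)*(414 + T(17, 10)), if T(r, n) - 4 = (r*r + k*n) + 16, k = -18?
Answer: 23349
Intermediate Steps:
T(r, n) = 20 + r**2 - 18*n (T(r, n) = 4 + ((r*r - 18*n) + 16) = 4 + ((r**2 - 18*n) + 16) = 4 + (16 + r**2 - 18*n) = 20 + r**2 - 18*n)
(-439 + 482)*(414 + T(17, 10)) = (-439 + 482)*(414 + (20 + 17**2 - 18*10)) = 43*(414 + (20 + 289 - 180)) = 43*(414 + 129) = 43*543 = 23349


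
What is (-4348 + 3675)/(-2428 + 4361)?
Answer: -673/1933 ≈ -0.34816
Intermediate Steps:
(-4348 + 3675)/(-2428 + 4361) = -673/1933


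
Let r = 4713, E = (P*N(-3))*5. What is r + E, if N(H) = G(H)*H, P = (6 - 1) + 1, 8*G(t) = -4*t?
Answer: 4578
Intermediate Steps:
G(t) = -t/2 (G(t) = (-4*t)/8 = -t/2)
P = 6 (P = 5 + 1 = 6)
N(H) = -H²/2 (N(H) = (-H/2)*H = -H²/2)
E = -135 (E = (6*(-½*(-3)²))*5 = (6*(-½*9))*5 = (6*(-9/2))*5 = -27*5 = -135)
r + E = 4713 - 135 = 4578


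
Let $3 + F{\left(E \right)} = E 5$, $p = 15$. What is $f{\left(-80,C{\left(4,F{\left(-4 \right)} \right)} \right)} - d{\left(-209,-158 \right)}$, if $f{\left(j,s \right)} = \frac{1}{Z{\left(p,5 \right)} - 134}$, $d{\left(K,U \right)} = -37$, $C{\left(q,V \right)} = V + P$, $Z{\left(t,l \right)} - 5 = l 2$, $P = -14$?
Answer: $\frac{4402}{119} \approx 36.992$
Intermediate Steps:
$Z{\left(t,l \right)} = 5 + 2 l$ ($Z{\left(t,l \right)} = 5 + l 2 = 5 + 2 l$)
$F{\left(E \right)} = -3 + 5 E$ ($F{\left(E \right)} = -3 + E 5 = -3 + 5 E$)
$C{\left(q,V \right)} = -14 + V$ ($C{\left(q,V \right)} = V - 14 = -14 + V$)
$f{\left(j,s \right)} = - \frac{1}{119}$ ($f{\left(j,s \right)} = \frac{1}{\left(5 + 2 \cdot 5\right) - 134} = \frac{1}{\left(5 + 10\right) - 134} = \frac{1}{15 - 134} = \frac{1}{-119} = - \frac{1}{119}$)
$f{\left(-80,C{\left(4,F{\left(-4 \right)} \right)} \right)} - d{\left(-209,-158 \right)} = - \frac{1}{119} - -37 = - \frac{1}{119} + 37 = \frac{4402}{119}$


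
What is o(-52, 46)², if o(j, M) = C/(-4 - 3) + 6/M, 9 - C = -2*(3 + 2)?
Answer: 173056/25921 ≈ 6.6763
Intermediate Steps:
C = 19 (C = 9 - (-2)*(3 + 2) = 9 - (-2)*5 = 9 - 1*(-10) = 9 + 10 = 19)
o(j, M) = -19/7 + 6/M (o(j, M) = 19/(-4 - 3) + 6/M = 19/(-7) + 6/M = 19*(-⅐) + 6/M = -19/7 + 6/M)
o(-52, 46)² = (-19/7 + 6/46)² = (-19/7 + 6*(1/46))² = (-19/7 + 3/23)² = (-416/161)² = 173056/25921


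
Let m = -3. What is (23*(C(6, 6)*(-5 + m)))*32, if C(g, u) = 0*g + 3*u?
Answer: -105984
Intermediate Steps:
C(g, u) = 3*u (C(g, u) = 0 + 3*u = 3*u)
(23*(C(6, 6)*(-5 + m)))*32 = (23*((3*6)*(-5 - 3)))*32 = (23*(18*(-8)))*32 = (23*(-144))*32 = -3312*32 = -105984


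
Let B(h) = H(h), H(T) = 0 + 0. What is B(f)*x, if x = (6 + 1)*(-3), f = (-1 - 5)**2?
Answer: 0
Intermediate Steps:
H(T) = 0
f = 36 (f = (-6)**2 = 36)
B(h) = 0
x = -21 (x = 7*(-3) = -21)
B(f)*x = 0*(-21) = 0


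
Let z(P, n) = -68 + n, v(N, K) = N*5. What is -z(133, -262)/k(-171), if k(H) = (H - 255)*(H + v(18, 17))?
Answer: 55/5751 ≈ 0.0095636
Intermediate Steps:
v(N, K) = 5*N
k(H) = (-255 + H)*(90 + H) (k(H) = (H - 255)*(H + 5*18) = (-255 + H)*(H + 90) = (-255 + H)*(90 + H))
-z(133, -262)/k(-171) = -(-68 - 262)/(-22950 + (-171)**2 - 165*(-171)) = -(-330)/(-22950 + 29241 + 28215) = -(-330)/34506 = -1*(-55/5751) = 55/5751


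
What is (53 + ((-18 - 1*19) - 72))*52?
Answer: -2912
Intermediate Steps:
(53 + ((-18 - 1*19) - 72))*52 = (53 + ((-18 - 19) - 72))*52 = (53 + (-37 - 72))*52 = (53 - 109)*52 = -56*52 = -2912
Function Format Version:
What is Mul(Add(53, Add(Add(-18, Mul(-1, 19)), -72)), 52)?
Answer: -2912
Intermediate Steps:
Mul(Add(53, Add(Add(-18, Mul(-1, 19)), -72)), 52) = Mul(Add(53, Add(Add(-18, -19), -72)), 52) = Mul(Add(53, Add(-37, -72)), 52) = Mul(Add(53, -109), 52) = Mul(-56, 52) = -2912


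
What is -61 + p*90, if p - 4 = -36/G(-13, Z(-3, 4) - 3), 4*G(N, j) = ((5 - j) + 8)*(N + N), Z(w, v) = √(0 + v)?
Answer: 30449/91 ≈ 334.60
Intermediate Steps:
Z(w, v) = √v
G(N, j) = N*(13 - j)/2 (G(N, j) = (((5 - j) + 8)*(N + N))/4 = ((13 - j)*(2*N))/4 = (2*N*(13 - j))/4 = N*(13 - j)/2)
p = 400/91 (p = 4 - 36*(-2/(13*(13 - (√4 - 3)))) = 4 - 36*(-2/(13*(13 - (2 - 3)))) = 4 - 36*(-2/(13*(13 - 1*(-1)))) = 4 - 36*(-2/(13*(13 + 1))) = 4 - 36/((½)*(-13)*14) = 4 - 36/(-91) = 4 - 36*(-1/91) = 4 + 36/91 = 400/91 ≈ 4.3956)
-61 + p*90 = -61 + (400/91)*90 = -61 + 36000/91 = 30449/91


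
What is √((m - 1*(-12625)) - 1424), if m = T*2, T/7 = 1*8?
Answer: 3*√1257 ≈ 106.36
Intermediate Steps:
T = 56 (T = 7*(1*8) = 7*8 = 56)
m = 112 (m = 56*2 = 112)
√((m - 1*(-12625)) - 1424) = √((112 - 1*(-12625)) - 1424) = √((112 + 12625) - 1424) = √(12737 - 1424) = √11313 = 3*√1257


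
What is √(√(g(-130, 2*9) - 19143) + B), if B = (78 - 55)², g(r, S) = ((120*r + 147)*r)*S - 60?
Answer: √(529 + √36140817) ≈ 80.875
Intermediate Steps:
g(r, S) = -60 + S*r*(147 + 120*r) (g(r, S) = ((147 + 120*r)*r)*S - 60 = (r*(147 + 120*r))*S - 60 = S*r*(147 + 120*r) - 60 = -60 + S*r*(147 + 120*r))
B = 529 (B = 23² = 529)
√(√(g(-130, 2*9) - 19143) + B) = √(√((-60 + 120*(2*9)*(-130)² + 147*(2*9)*(-130)) - 19143) + 529) = √(√((-60 + 120*18*16900 + 147*18*(-130)) - 19143) + 529) = √(√((-60 + 36504000 - 343980) - 19143) + 529) = √(√(36159960 - 19143) + 529) = √(√36140817 + 529) = √(529 + √36140817)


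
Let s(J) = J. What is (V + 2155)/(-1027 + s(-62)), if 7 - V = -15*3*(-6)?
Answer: -172/99 ≈ -1.7374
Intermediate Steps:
V = -263 (V = 7 - (-15*3)*(-6) = 7 - (-45)*(-6) = 7 - 1*270 = 7 - 270 = -263)
(V + 2155)/(-1027 + s(-62)) = (-263 + 2155)/(-1027 - 62) = 1892/(-1089) = 1892*(-1/1089) = -172/99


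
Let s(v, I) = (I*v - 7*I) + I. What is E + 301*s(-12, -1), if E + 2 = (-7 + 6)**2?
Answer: 5417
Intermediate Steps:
s(v, I) = -6*I + I*v (s(v, I) = (-7*I + I*v) + I = -6*I + I*v)
E = -1 (E = -2 + (-7 + 6)**2 = -2 + (-1)**2 = -2 + 1 = -1)
E + 301*s(-12, -1) = -1 + 301*(-(-6 - 12)) = -1 + 301*(-1*(-18)) = -1 + 301*18 = -1 + 5418 = 5417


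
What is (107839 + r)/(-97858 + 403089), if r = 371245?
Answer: 479084/305231 ≈ 1.5696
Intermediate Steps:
(107839 + r)/(-97858 + 403089) = (107839 + 371245)/(-97858 + 403089) = 479084/305231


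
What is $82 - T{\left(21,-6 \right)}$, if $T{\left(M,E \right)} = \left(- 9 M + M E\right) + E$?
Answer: $403$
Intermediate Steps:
$T{\left(M,E \right)} = E - 9 M + E M$ ($T{\left(M,E \right)} = \left(- 9 M + E M\right) + E = E - 9 M + E M$)
$82 - T{\left(21,-6 \right)} = 82 - \left(-6 - 189 - 126\right) = 82 - -321 = 82 + 321 = 403$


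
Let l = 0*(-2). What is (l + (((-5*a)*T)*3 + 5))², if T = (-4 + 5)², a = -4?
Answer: 4225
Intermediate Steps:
l = 0
T = 1 (T = 1² = 1)
(l + (((-5*a)*T)*3 + 5))² = (0 + ((-5*(-4)*1)*3 + 5))² = (0 + ((20*1)*3 + 5))² = (0 + (20*3 + 5))² = (0 + (60 + 5))² = (0 + 65)² = 65² = 4225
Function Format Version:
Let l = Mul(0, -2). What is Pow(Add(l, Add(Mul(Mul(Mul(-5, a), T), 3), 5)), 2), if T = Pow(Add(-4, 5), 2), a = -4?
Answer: 4225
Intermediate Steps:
l = 0
T = 1 (T = Pow(1, 2) = 1)
Pow(Add(l, Add(Mul(Mul(Mul(-5, a), T), 3), 5)), 2) = Pow(Add(0, Add(Mul(Mul(Mul(-5, -4), 1), 3), 5)), 2) = Pow(Add(0, Add(Mul(Mul(20, 1), 3), 5)), 2) = Pow(Add(0, Add(Mul(20, 3), 5)), 2) = Pow(Add(0, Add(60, 5)), 2) = Pow(Add(0, 65), 2) = Pow(65, 2) = 4225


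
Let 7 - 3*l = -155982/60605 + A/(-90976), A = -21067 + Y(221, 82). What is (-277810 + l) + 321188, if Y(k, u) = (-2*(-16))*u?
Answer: 717558552948097/16540801440 ≈ 43381.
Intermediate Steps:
Y(k, u) = 32*u
A = -18443 (A = -21067 + 32*82 = -21067 + 2624 = -18443)
l = 51668083777/16540801440 (l = 7/3 - (-155982/60605 - 18443/(-90976))/3 = 7/3 - (-155982*1/60605 - 18443*(-1/90976))/3 = 7/3 - (-155982/60605 + 18443/90976)/3 = 7/3 - 1/3*(-13072880417/5513600480) = 7/3 + 13072880417/16540801440 = 51668083777/16540801440 ≈ 3.1237)
(-277810 + l) + 321188 = (-277810 + 51668083777/16540801440) + 321188 = -4595148379962623/16540801440 + 321188 = 717558552948097/16540801440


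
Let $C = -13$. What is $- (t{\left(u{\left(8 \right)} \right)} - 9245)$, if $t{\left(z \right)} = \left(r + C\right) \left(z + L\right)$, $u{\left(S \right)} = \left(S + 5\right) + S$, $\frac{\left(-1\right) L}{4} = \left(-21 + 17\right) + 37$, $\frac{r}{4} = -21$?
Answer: $-1522$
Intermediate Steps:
$r = -84$ ($r = 4 \left(-21\right) = -84$)
$L = -132$ ($L = - 4 \left(\left(-21 + 17\right) + 37\right) = - 4 \left(-4 + 37\right) = \left(-4\right) 33 = -132$)
$u{\left(S \right)} = 5 + 2 S$ ($u{\left(S \right)} = \left(5 + S\right) + S = 5 + 2 S$)
$t{\left(z \right)} = 12804 - 97 z$ ($t{\left(z \right)} = \left(-84 - 13\right) \left(z - 132\right) = - 97 \left(-132 + z\right) = 12804 - 97 z$)
$- (t{\left(u{\left(8 \right)} \right)} - 9245) = - (\left(12804 - 97 \left(5 + 2 \cdot 8\right)\right) - 9245) = - (\left(12804 - 97 \left(5 + 16\right)\right) - 9245) = - (\left(12804 - 2037\right) - 9245) = - (10767 - 9245) = \left(-1\right) 1522 = -1522$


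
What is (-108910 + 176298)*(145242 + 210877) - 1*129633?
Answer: 23998017539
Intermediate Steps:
(-108910 + 176298)*(145242 + 210877) - 1*129633 = 67388*356119 - 129633 = 23998147172 - 129633 = 23998017539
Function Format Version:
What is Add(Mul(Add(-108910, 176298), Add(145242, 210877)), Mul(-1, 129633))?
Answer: 23998017539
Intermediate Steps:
Add(Mul(Add(-108910, 176298), Add(145242, 210877)), Mul(-1, 129633)) = Add(Mul(67388, 356119), -129633) = Add(23998147172, -129633) = 23998017539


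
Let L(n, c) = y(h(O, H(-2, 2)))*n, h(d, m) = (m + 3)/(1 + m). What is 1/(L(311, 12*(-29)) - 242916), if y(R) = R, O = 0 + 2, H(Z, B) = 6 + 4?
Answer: -11/2668033 ≈ -4.1229e-6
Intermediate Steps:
H(Z, B) = 10
O = 2
h(d, m) = (3 + m)/(1 + m)
L(n, c) = 13*n/11 (L(n, c) = ((3 + 10)/(1 + 10))*n = (13/11)*n = ((1/11)*13)*n = 13*n/11)
1/(L(311, 12*(-29)) - 242916) = 1/((13/11)*311 - 242916) = 1/(4043/11 - 242916) = 1/(-2668033/11) = -11/2668033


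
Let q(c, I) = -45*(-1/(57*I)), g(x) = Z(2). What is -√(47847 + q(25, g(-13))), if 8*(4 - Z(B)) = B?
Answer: -7*√352507/19 ≈ -218.74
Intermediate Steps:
Z(B) = 4 - B/8
g(x) = 15/4 (g(x) = 4 - ⅛*2 = 4 - ¼ = 15/4)
q(c, I) = 15/(19*I) (q(c, I) = -(-15)/(19*I) = 15/(19*I))
-√(47847 + q(25, g(-13))) = -√(47847 + 15/(19*(15/4))) = -√(47847 + (15/19)*(4/15)) = -√(47847 + 4/19) = -√(909097/19) = -7*√352507/19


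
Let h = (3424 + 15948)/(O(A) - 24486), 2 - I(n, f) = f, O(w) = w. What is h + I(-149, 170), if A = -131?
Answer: -4155028/24617 ≈ -168.79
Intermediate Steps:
I(n, f) = 2 - f
h = -19372/24617 (h = (3424 + 15948)/(-131 - 24486) = 19372/(-24617) = 19372*(-1/24617) = -19372/24617 ≈ -0.78694)
h + I(-149, 170) = -19372/24617 + (2 - 1*170) = -19372/24617 + (2 - 170) = -19372/24617 - 168 = -4155028/24617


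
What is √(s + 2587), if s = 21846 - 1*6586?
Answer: 3*√1983 ≈ 133.59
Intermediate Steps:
s = 15260 (s = 21846 - 6586 = 15260)
√(s + 2587) = √(15260 + 2587) = √17847 = 3*√1983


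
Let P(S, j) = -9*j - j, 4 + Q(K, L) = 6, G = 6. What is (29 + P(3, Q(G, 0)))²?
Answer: 81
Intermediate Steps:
Q(K, L) = 2 (Q(K, L) = -4 + 6 = 2)
P(S, j) = -10*j
(29 + P(3, Q(G, 0)))² = (29 - 10*2)² = (29 - 20)² = 9² = 81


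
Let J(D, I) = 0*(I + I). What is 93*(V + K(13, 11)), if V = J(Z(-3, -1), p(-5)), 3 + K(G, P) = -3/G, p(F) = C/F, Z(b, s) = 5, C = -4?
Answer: -3906/13 ≈ -300.46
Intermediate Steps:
p(F) = -4/F
K(G, P) = -3 - 3/G
J(D, I) = 0 (J(D, I) = 0*(2*I) = 0)
V = 0
93*(V + K(13, 11)) = 93*(0 + (-3 - 3/13)) = 93*(0 - 42/13) = 93*(-42/13) = -3906/13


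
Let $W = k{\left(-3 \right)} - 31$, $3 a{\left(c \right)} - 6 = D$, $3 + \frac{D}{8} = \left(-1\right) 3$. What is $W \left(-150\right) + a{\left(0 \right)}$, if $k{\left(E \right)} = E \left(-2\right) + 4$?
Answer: $3136$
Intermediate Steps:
$k{\left(E \right)} = 4 - 2 E$ ($k{\left(E \right)} = - 2 E + 4 = 4 - 2 E$)
$D = -48$ ($D = -24 + 8 \left(\left(-1\right) 3\right) = -24 + 8 \left(-3\right) = -24 - 24 = -48$)
$a{\left(c \right)} = -14$ ($a{\left(c \right)} = 2 + \frac{1}{3} \left(-48\right) = 2 - 16 = -14$)
$W = -21$ ($W = \left(4 - -6\right) - 31 = \left(4 + 6\right) - 31 = 10 - 31 = -21$)
$W \left(-150\right) + a{\left(0 \right)} = \left(-21\right) \left(-150\right) - 14 = 3150 - 14 = 3136$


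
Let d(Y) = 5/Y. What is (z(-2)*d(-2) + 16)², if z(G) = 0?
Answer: 256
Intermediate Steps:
(z(-2)*d(-2) + 16)² = (0*(5/(-2)) + 16)² = (0*(5*(-½)) + 16)² = (0*(-5/2) + 16)² = (0 + 16)² = 16² = 256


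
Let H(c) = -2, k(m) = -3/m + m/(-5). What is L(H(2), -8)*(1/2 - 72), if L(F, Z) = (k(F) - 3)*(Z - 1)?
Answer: -14157/20 ≈ -707.85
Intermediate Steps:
k(m) = -3/m - m/5 (k(m) = -3/m + m*(-1/5) = -3/m - m/5)
L(F, Z) = (-1 + Z)*(-3 - 3/F - F/5) (L(F, Z) = ((-3/F - F/5) - 3)*(Z - 1) = (-3 - 3/F - F/5)*(-1 + Z) = (-1 + Z)*(-3 - 3/F - F/5))
L(H(2), -8)*(1/2 - 72) = ((1/5)*(15 - 2*(15 - 2 - 15*(-8)) - 1*(-8)*(15 + (-2)**2))/(-2))*(1/2 - 72) = ((1/5)*(-1/2)*(15 - 2*(15 - 2 + 120) - 1*(-8)*(15 + 4)))*(1/2 - 72) = ((1/5)*(-1/2)*(15 - 2*133 - 1*(-8)*19))*(-143/2) = ((1/5)*(-1/2)*(15 - 266 + 152))*(-143/2) = ((1/5)*(-1/2)*(-99))*(-143/2) = (99/10)*(-143/2) = -14157/20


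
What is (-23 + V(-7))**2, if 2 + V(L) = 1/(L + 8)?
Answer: 576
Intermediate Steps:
V(L) = -2 + 1/(8 + L) (V(L) = -2 + 1/(L + 8) = -2 + 1/(8 + L))
(-23 + V(-7))**2 = (-23 + (-15 - 2*(-7))/(8 - 7))**2 = (-23 + (-15 + 14)/1)**2 = (-23 + 1*(-1))**2 = (-23 - 1)**2 = (-24)**2 = 576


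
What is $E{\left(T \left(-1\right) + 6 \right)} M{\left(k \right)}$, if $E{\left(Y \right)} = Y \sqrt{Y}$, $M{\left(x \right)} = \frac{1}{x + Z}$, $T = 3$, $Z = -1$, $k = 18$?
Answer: $\frac{3 \sqrt{3}}{17} \approx 0.30566$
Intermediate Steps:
$M{\left(x \right)} = \frac{1}{-1 + x}$ ($M{\left(x \right)} = \frac{1}{x - 1} = \frac{1}{-1 + x}$)
$E{\left(Y \right)} = Y^{\frac{3}{2}}$
$E{\left(T \left(-1\right) + 6 \right)} M{\left(k \right)} = \frac{\left(3 \left(-1\right) + 6\right)^{\frac{3}{2}}}{-1 + 18} = \frac{\left(-3 + 6\right)^{\frac{3}{2}}}{17} = 3^{\frac{3}{2}} \cdot \frac{1}{17} = 3 \sqrt{3} \cdot \frac{1}{17} = \frac{3 \sqrt{3}}{17}$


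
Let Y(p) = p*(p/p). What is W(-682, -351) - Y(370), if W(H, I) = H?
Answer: -1052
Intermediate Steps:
Y(p) = p (Y(p) = p*1 = p)
W(-682, -351) - Y(370) = -682 - 1*370 = -682 - 370 = -1052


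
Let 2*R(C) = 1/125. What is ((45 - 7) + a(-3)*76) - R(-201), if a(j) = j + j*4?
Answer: -275501/250 ≈ -1102.0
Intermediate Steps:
a(j) = 5*j (a(j) = j + 4*j = 5*j)
R(C) = 1/250 (R(C) = (½)/125 = (½)*(1/125) = 1/250)
((45 - 7) + a(-3)*76) - R(-201) = ((45 - 7) + (5*(-3))*76) - 1*1/250 = (38 - 15*76) - 1/250 = (38 - 1140) - 1/250 = -1102 - 1/250 = -275501/250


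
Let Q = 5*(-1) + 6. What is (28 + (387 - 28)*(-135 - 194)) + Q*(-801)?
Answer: -118884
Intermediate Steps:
Q = 1 (Q = -5 + 6 = 1)
(28 + (387 - 28)*(-135 - 194)) + Q*(-801) = (28 + (387 - 28)*(-135 - 194)) + 1*(-801) = (28 + 359*(-329)) - 801 = (28 - 118111) - 801 = -118083 - 801 = -118884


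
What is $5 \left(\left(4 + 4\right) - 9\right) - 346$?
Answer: $-351$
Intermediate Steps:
$5 \left(\left(4 + 4\right) - 9\right) - 346 = 5 \left(8 - 9\right) - 346 = 5 \left(-1\right) - 346 = -5 - 346 = -351$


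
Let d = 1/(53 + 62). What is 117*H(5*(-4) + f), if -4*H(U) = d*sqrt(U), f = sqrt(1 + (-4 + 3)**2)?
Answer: -117*I*sqrt(20 - sqrt(2))/460 ≈ -1.0965*I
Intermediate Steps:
d = 1/115 ≈ 0.0086956
f = sqrt(2) (f = sqrt(1 + (-1)**2) = sqrt(1 + 1) = sqrt(2) ≈ 1.4142)
H(U) = -sqrt(U)/460
117*H(5*(-4) + f) = 117*(-sqrt(5*(-4) + sqrt(2))/460) = 117*(-sqrt(-20 + sqrt(2))/460) = -117*sqrt(-20 + sqrt(2))/460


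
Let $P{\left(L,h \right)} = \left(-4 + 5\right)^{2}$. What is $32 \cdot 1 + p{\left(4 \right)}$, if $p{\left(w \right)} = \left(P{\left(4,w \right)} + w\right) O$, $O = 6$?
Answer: $62$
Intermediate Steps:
$P{\left(L,h \right)} = 1$ ($P{\left(L,h \right)} = 1^{2} = 1$)
$p{\left(w \right)} = 6 + 6 w$ ($p{\left(w \right)} = \left(1 + w\right) 6 = 6 + 6 w$)
$32 \cdot 1 + p{\left(4 \right)} = 32 \cdot 1 + \left(6 + 6 \cdot 4\right) = 32 + \left(6 + 24\right) = 32 + 30 = 62$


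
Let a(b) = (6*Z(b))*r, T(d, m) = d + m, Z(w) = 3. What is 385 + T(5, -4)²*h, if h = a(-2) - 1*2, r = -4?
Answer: 311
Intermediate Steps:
a(b) = -72 (a(b) = (6*3)*(-4) = 18*(-4) = -72)
h = -74 (h = -72 - 1*2 = -72 - 2 = -74)
385 + T(5, -4)²*h = 385 + (5 - 4)²*(-74) = 385 + 1²*(-74) = 385 + 1*(-74) = 385 - 74 = 311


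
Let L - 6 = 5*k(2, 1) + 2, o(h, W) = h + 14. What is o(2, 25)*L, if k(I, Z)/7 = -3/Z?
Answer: -1552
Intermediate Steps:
k(I, Z) = -21/Z (k(I, Z) = 7*(-3/Z) = -21/Z)
o(h, W) = 14 + h
L = -97 (L = 6 + (5*(-21/1) + 2) = 6 + (5*(-21*1) + 2) = 6 + (5*(-21) + 2) = 6 + (-105 + 2) = 6 - 103 = -97)
o(2, 25)*L = (14 + 2)*(-97) = 16*(-97) = -1552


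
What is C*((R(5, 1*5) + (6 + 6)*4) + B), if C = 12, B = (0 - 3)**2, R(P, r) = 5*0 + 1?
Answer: 696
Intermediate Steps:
R(P, r) = 1 (R(P, r) = 0 + 1 = 1)
B = 9 (B = (-3)**2 = 9)
C*((R(5, 1*5) + (6 + 6)*4) + B) = 12*((1 + (6 + 6)*4) + 9) = 12*((1 + 12*4) + 9) = 12*((1 + 48) + 9) = 12*(49 + 9) = 12*58 = 696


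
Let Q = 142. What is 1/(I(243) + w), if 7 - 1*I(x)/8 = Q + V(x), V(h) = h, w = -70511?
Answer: -1/73535 ≈ -1.3599e-5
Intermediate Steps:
I(x) = -1080 - 8*x (I(x) = 56 - 8*(142 + x) = 56 + (-1136 - 8*x) = -1080 - 8*x)
1/(I(243) + w) = 1/((-1080 - 8*243) - 70511) = 1/((-1080 - 1944) - 70511) = 1/(-3024 - 70511) = 1/(-73535) = -1/73535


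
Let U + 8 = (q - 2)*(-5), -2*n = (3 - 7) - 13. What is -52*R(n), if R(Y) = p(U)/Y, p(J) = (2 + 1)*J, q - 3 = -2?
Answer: 936/17 ≈ 55.059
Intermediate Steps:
q = 1 (q = 3 - 2 = 1)
n = 17/2 (n = -((3 - 7) - 13)/2 = -(-4 - 13)/2 = -½*(-17) = 17/2 ≈ 8.5000)
U = -3 (U = -8 + (1 - 2)*(-5) = -8 - 1*(-5) = -8 + 5 = -3)
p(J) = 3*J
R(Y) = -9/Y (R(Y) = (3*(-3))/Y = -9/Y)
-52*R(n) = -(-468)/17/2 = -(-468)*2/17 = -52*(-18/17) = 936/17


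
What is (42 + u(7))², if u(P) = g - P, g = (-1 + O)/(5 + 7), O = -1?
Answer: 43681/36 ≈ 1213.4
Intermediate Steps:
g = -⅙ (g = (-1 - 1)/(5 + 7) = -2/12 = -2*1/12 = -⅙ ≈ -0.16667)
u(P) = -⅙ - P
(42 + u(7))² = (42 + (-⅙ - 1*7))² = (42 + (-⅙ - 7))² = (42 - 43/6)² = (209/6)² = 43681/36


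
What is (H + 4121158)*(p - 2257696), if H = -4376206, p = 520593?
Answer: 443044645944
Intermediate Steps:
(H + 4121158)*(p - 2257696) = (-4376206 + 4121158)*(520593 - 2257696) = -255048*(-1737103) = 443044645944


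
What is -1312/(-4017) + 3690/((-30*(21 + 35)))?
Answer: -420619/224952 ≈ -1.8698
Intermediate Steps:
-1312/(-4017) + 3690/((-30*(21 + 35))) = -1312*(-1/4017) + 3690/((-30*56)) = 1312/4017 + 3690/(-1680) = 1312/4017 + 3690*(-1/1680) = 1312/4017 - 123/56 = -420619/224952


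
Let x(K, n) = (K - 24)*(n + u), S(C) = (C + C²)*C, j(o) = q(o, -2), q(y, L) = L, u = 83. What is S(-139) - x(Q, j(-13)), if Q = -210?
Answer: -2647344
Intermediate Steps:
j(o) = -2
S(C) = C*(C + C²)
x(K, n) = (-24 + K)*(83 + n) (x(K, n) = (K - 24)*(n + 83) = (-24 + K)*(83 + n))
S(-139) - x(Q, j(-13)) = (-139)²*(1 - 139) - (-1992 - 24*(-2) + 83*(-210) - 210*(-2)) = 19321*(-138) - (-1992 + 48 - 17430 + 420) = -2666298 - 1*(-18954) = -2666298 + 18954 = -2647344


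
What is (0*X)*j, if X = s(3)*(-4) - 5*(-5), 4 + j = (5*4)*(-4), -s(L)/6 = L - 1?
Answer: 0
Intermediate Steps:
s(L) = 6 - 6*L (s(L) = -6*(L - 1) = -6*(-1 + L) = 6 - 6*L)
j = -84 (j = -4 + (5*4)*(-4) = -4 + 20*(-4) = -4 - 80 = -84)
X = 73 (X = (6 - 6*3)*(-4) - 5*(-5) = (6 - 18)*(-4) + 25 = -12*(-4) + 25 = 48 + 25 = 73)
(0*X)*j = (0*73)*(-84) = 0*(-84) = 0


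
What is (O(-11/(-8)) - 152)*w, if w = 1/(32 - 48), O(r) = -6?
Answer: 79/8 ≈ 9.8750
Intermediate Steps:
w = -1/16 (w = 1/(-16) = -1/16 ≈ -0.062500)
(O(-11/(-8)) - 152)*w = (-6 - 152)*(-1/16) = -158*(-1/16) = 79/8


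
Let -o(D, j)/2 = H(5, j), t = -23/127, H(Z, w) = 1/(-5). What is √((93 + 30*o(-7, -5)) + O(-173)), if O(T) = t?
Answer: 32*√1651/127 ≈ 10.238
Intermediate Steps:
H(Z, w) = -⅕
t = -23/127 (t = -23*1/127 = -23/127 ≈ -0.18110)
O(T) = -23/127
o(D, j) = ⅖ (o(D, j) = -2*(-⅕) = ⅖)
√((93 + 30*o(-7, -5)) + O(-173)) = √((93 + 30*(⅖)) - 23/127) = √((93 + 12) - 23/127) = √(105 - 23/127) = √(13312/127) = 32*√1651/127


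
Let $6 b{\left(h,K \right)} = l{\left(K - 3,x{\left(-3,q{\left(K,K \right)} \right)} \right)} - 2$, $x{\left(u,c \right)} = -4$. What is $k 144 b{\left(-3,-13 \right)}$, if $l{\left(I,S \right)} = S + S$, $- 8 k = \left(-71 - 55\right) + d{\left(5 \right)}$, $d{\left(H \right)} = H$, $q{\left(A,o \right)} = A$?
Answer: $-3630$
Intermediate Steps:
$k = \frac{121}{8}$ ($k = - \frac{\left(-71 - 55\right) + 5}{8} = - \frac{-126 + 5}{8} = \left(- \frac{1}{8}\right) \left(-121\right) = \frac{121}{8} \approx 15.125$)
$l{\left(I,S \right)} = 2 S$
$b{\left(h,K \right)} = - \frac{5}{3}$ ($b{\left(h,K \right)} = \frac{2 \left(-4\right) - 2}{6} = \frac{-8 - 2}{6} = \frac{1}{6} \left(-10\right) = - \frac{5}{3}$)
$k 144 b{\left(-3,-13 \right)} = \frac{121}{8} \cdot 144 \left(- \frac{5}{3}\right) = 2178 \left(- \frac{5}{3}\right) = -3630$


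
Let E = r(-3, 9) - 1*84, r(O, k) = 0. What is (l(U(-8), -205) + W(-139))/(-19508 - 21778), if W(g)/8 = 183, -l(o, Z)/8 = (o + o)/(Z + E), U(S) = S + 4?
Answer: -211516/5965827 ≈ -0.035455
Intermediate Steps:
U(S) = 4 + S
E = -84 (E = 0 - 1*84 = 0 - 84 = -84)
l(o, Z) = -16*o/(-84 + Z) (l(o, Z) = -8*(o + o)/(Z - 84) = -8*2*o/(-84 + Z) = -16*o/(-84 + Z))
W(g) = 1464 (W(g) = 8*183 = 1464)
(l(U(-8), -205) + W(-139))/(-19508 - 21778) = (-16*(4 - 8)/(-84 - 205) + 1464)/(-19508 - 21778) = (-16*(-4)/(-289) + 1464)/(-41286) = (-16*(-4)*(-1/289) + 1464)*(-1/41286) = (-64/289 + 1464)*(-1/41286) = (423032/289)*(-1/41286) = -211516/5965827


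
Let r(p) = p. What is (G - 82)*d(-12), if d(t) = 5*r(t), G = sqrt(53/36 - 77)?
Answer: 4920 - 10*I*sqrt(2719) ≈ 4920.0 - 521.44*I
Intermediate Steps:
G = I*sqrt(2719)/6 (G = sqrt(53*(1/36) - 77) = sqrt(53/36 - 77) = sqrt(-2719/36) = I*sqrt(2719)/6 ≈ 8.6907*I)
d(t) = 5*t
(G - 82)*d(-12) = (I*sqrt(2719)/6 - 82)*(5*(-12)) = (-82 + I*sqrt(2719)/6)*(-60) = 4920 - 10*I*sqrt(2719)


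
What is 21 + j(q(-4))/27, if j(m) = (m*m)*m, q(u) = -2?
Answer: 559/27 ≈ 20.704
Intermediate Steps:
j(m) = m³ (j(m) = m²*m = m³)
21 + j(q(-4))/27 = 21 + (-2)³/27 = 21 + (1/27)*(-8) = 21 - 8/27 = 559/27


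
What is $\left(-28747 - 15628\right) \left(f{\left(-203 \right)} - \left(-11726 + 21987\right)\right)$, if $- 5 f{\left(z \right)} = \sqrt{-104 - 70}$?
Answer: $455331875 + 8875 i \sqrt{174} \approx 4.5533 \cdot 10^{8} + 1.1707 \cdot 10^{5} i$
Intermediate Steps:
$f{\left(z \right)} = - \frac{i \sqrt{174}}{5}$ ($f{\left(z \right)} = - \frac{\sqrt{-104 - 70}}{5} = - \frac{\sqrt{-174}}{5} = - \frac{i \sqrt{174}}{5}$)
$\left(-28747 - 15628\right) \left(f{\left(-203 \right)} - \left(-11726 + 21987\right)\right) = \left(-28747 - 15628\right) \left(- \frac{i \sqrt{174}}{5} - \left(-11726 + 21987\right)\right) = - 44375 \left(- \frac{i \sqrt{174}}{5} - 10261\right) = - 44375 \left(-10261 - \frac{i \sqrt{174}}{5}\right) = 455331875 + 8875 i \sqrt{174}$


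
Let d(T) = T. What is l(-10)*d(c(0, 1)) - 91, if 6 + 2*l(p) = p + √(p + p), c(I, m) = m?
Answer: -99 + I*√5 ≈ -99.0 + 2.2361*I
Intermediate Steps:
l(p) = -3 + p/2 + √2*√p/2 (l(p) = -3 + (p + √(p + p))/2 = -3 + (p + √(2*p))/2 = -3 + (p + √2*√p)/2 = -3 + (p/2 + √2*√p/2) = -3 + p/2 + √2*√p/2)
l(-10)*d(c(0, 1)) - 91 = (-3 + (½)*(-10) + √2*√(-10)/2)*1 - 91 = (-3 - 5 + √2*(I*√10)/2)*1 - 91 = (-3 - 5 + I*√5)*1 - 91 = (-8 + I*√5)*1 - 91 = (-8 + I*√5) - 91 = -99 + I*√5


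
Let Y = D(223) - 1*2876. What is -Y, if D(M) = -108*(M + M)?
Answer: 51044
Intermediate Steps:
D(M) = -216*M
Y = -51044 (Y = -216*223 - 1*2876 = -48168 - 2876 = -51044)
-Y = -1*(-51044) = 51044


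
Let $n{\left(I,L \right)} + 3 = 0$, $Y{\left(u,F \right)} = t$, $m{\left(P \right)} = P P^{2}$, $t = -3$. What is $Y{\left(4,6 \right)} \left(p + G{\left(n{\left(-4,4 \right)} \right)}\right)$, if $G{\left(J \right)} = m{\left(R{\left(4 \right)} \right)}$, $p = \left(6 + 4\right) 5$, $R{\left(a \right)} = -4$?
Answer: $42$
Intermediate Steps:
$m{\left(P \right)} = P^{3}$
$Y{\left(u,F \right)} = -3$
$n{\left(I,L \right)} = -3$ ($n{\left(I,L \right)} = -3 + 0 = -3$)
$p = 50$ ($p = 10 \cdot 5 = 50$)
$G{\left(J \right)} = -64$ ($G{\left(J \right)} = \left(-4\right)^{3} = -64$)
$Y{\left(4,6 \right)} \left(p + G{\left(n{\left(-4,4 \right)} \right)}\right) = - 3 \left(50 - 64\right) = \left(-3\right) \left(-14\right) = 42$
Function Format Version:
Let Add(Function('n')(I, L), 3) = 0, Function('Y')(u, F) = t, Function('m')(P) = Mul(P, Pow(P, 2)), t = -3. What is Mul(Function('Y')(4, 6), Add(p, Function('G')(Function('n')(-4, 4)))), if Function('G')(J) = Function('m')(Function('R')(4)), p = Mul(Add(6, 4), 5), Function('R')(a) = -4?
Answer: 42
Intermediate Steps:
Function('m')(P) = Pow(P, 3)
Function('Y')(u, F) = -3
Function('n')(I, L) = -3 (Function('n')(I, L) = Add(-3, 0) = -3)
p = 50 (p = Mul(10, 5) = 50)
Function('G')(J) = -64 (Function('G')(J) = Pow(-4, 3) = -64)
Mul(Function('Y')(4, 6), Add(p, Function('G')(Function('n')(-4, 4)))) = Mul(-3, Add(50, -64)) = Mul(-3, -14) = 42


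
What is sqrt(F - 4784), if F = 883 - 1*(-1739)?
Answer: I*sqrt(2162) ≈ 46.497*I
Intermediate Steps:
F = 2622 (F = 883 + 1739 = 2622)
sqrt(F - 4784) = sqrt(2622 - 4784) = sqrt(-2162) = I*sqrt(2162)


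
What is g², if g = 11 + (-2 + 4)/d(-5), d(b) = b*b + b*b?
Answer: 76176/625 ≈ 121.88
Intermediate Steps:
d(b) = 2*b² (d(b) = b² + b² = 2*b²)
g = 276/25 (g = 11 + (-2 + 4)/((2*(-5)²)) = 11 + 2/((2*25)) = 11 + 2/50 = 11 + 2*(1/50) = 11 + 1/25 = 276/25 ≈ 11.040)
g² = (276/25)² = 76176/625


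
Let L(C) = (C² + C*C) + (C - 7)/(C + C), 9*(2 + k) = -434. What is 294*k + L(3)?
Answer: -14748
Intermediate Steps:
k = -452/9 (k = -2 + (⅑)*(-434) = -2 - 434/9 = -452/9 ≈ -50.222)
L(C) = 2*C² + (-7 + C)/(2*C) (L(C) = (C² + C²) + (-7 + C)/((2*C)) = 2*C² + (-7 + C)*(1/(2*C)) = 2*C² + (-7 + C)/(2*C))
294*k + L(3) = 294*(-452/9) + (½)*(-7 + 3 + 4*3³)/3 = -44296/3 + (½)*(⅓)*(-7 + 3 + 4*27) = -44296/3 + (½)*(⅓)*(-7 + 3 + 108) = -44296/3 + (½)*(⅓)*104 = -44296/3 + 52/3 = -14748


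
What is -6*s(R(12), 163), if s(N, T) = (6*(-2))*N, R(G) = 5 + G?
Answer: 1224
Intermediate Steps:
s(N, T) = -12*N
-6*s(R(12), 163) = -(-72)*(5 + 12) = -(-72)*17 = -6*(-204) = 1224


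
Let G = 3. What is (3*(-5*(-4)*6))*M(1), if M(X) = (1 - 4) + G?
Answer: 0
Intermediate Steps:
M(X) = 0 (M(X) = (1 - 4) + 3 = -3 + 3 = 0)
(3*(-5*(-4)*6))*M(1) = (3*(-5*(-4)*6))*0 = (3*(20*6))*0 = (3*120)*0 = 360*0 = 0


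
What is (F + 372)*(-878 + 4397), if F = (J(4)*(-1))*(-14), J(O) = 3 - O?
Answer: 1259802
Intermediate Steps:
F = -14 (F = ((3 - 1*4)*(-1))*(-14) = ((3 - 4)*(-1))*(-14) = -1*(-1)*(-14) = 1*(-14) = -14)
(F + 372)*(-878 + 4397) = (-14 + 372)*(-878 + 4397) = 358*3519 = 1259802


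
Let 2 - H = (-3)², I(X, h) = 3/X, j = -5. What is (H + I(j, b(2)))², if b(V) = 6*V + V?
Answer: 1444/25 ≈ 57.760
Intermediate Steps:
b(V) = 7*V
H = -7 (H = 2 - 1*(-3)² = 2 - 1*9 = 2 - 9 = -7)
(H + I(j, b(2)))² = (-7 + 3/(-5))² = (-7 + 3*(-⅕))² = (-7 - ⅗)² = (-38/5)² = 1444/25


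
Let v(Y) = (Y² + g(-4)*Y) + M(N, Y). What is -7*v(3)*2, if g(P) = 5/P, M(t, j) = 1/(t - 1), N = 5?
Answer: -77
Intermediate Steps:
M(t, j) = 1/(-1 + t)
v(Y) = ¼ + Y² - 5*Y/4 (v(Y) = (Y² + (5/(-4))*Y) + 1/(-1 + 5) = (Y² + (5*(-¼))*Y) + 1/4 = (Y² - 5*Y/4) + ¼ = ¼ + Y² - 5*Y/4)
-7*v(3)*2 = -7*(¼ + 3² - 5/4*3)*2 = -7*(¼ + 9 - 15/4)*2 = -7*11/2*2 = -77/2*2 = -77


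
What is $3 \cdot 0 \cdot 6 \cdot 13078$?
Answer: $0$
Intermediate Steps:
$3 \cdot 0 \cdot 6 \cdot 13078 = 0 \cdot 6 \cdot 13078 = 0 \cdot 13078 = 0$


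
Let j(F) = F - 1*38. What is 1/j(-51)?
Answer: -1/89 ≈ -0.011236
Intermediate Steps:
j(F) = -38 + F (j(F) = F - 38 = -38 + F)
1/j(-51) = 1/(-38 - 51) = 1/(-89) = -1/89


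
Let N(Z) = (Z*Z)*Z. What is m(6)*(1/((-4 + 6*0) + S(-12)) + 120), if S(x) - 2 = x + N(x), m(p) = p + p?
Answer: 1254234/871 ≈ 1440.0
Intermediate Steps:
N(Z) = Z**3 (N(Z) = Z**2*Z = Z**3)
m(p) = 2*p
S(x) = 2 + x + x**3 (S(x) = 2 + (x + x**3) = 2 + x + x**3)
m(6)*(1/((-4 + 6*0) + S(-12)) + 120) = (2*6)*(1/((-4 + 6*0) + (2 - 12 + (-12)**3)) + 120) = 12*(1/((-4 + 0) + (2 - 12 - 1728)) + 120) = 12*(1/(-4 - 1738) + 120) = 12*(1/(-1742) + 120) = 12*(-1/1742 + 120) = 12*(209039/1742) = 1254234/871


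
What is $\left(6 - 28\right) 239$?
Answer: $-5258$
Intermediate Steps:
$\left(6 - 28\right) 239 = \left(-22\right) 239 = -5258$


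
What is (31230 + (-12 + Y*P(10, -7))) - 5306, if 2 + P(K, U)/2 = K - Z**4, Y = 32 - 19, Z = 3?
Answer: 24014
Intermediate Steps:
Y = 13
P(K, U) = -166 + 2*K (P(K, U) = -4 + 2*(K - 1*3**4) = -4 + 2*(K - 1*81) = -4 + 2*(K - 81) = -4 + 2*(-81 + K) = -4 + (-162 + 2*K) = -166 + 2*K)
(31230 + (-12 + Y*P(10, -7))) - 5306 = (31230 + (-12 + 13*(-166 + 2*10))) - 5306 = (31230 + (-12 + 13*(-166 + 20))) - 5306 = (31230 + (-12 + 13*(-146))) - 5306 = (31230 + (-12 - 1898)) - 5306 = (31230 - 1910) - 5306 = 29320 - 5306 = 24014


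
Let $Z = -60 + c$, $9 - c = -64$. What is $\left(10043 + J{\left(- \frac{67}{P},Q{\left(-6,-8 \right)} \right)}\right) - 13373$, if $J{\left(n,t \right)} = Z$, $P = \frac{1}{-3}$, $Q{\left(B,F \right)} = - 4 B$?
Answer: $-3317$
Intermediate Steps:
$c = 73$ ($c = 9 - -64 = 9 + 64 = 73$)
$P = - \frac{1}{3} \approx -0.33333$
$Z = 13$ ($Z = -60 + 73 = 13$)
$J{\left(n,t \right)} = 13$
$\left(10043 + J{\left(- \frac{67}{P},Q{\left(-6,-8 \right)} \right)}\right) - 13373 = \left(10043 + 13\right) - 13373 = 10056 - 13373 = -3317$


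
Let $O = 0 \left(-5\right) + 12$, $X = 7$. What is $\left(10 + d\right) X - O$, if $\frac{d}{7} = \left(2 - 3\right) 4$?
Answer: $-138$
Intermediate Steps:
$d = -28$ ($d = 7 \left(2 - 3\right) 4 = 7 \left(\left(-1\right) 4\right) = 7 \left(-4\right) = -28$)
$O = 12$ ($O = 0 + 12 = 12$)
$\left(10 + d\right) X - O = \left(10 - 28\right) 7 - 12 = \left(-18\right) 7 - 12 = -126 - 12 = -138$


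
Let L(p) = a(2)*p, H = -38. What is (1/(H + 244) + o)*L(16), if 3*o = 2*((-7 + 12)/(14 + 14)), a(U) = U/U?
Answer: 4288/2163 ≈ 1.9824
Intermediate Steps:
a(U) = 1
o = 5/42 (o = (2*((-7 + 12)/(14 + 14)))/3 = (2*(5/28))/3 = (1/3)*(5/14) = 5/42 ≈ 0.11905)
L(p) = p (L(p) = 1*p = p)
(1/(H + 244) + o)*L(16) = (1/(-38 + 244) + 5/42)*16 = (1/206 + 5/42)*16 = (268/2163)*16 = 4288/2163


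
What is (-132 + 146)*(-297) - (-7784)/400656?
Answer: -208239983/50082 ≈ -4158.0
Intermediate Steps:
(-132 + 146)*(-297) - (-7784)/400656 = 14*(-297) - (-7784)/400656 = -4158 - 1*(-973/50082) = -4158 + 973/50082 = -208239983/50082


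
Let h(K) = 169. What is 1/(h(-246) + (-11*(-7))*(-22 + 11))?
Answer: -1/678 ≈ -0.0014749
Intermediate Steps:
1/(h(-246) + (-11*(-7))*(-22 + 11)) = 1/(169 + (-11*(-7))*(-22 + 11)) = 1/(169 + 77*(-11)) = 1/(169 - 847) = 1/(-678) = -1/678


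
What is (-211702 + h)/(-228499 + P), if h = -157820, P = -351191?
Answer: 6843/10735 ≈ 0.63745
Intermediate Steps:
(-211702 + h)/(-228499 + P) = (-211702 - 157820)/(-228499 - 351191) = -369522/(-579690) = -369522*(-1/579690) = 6843/10735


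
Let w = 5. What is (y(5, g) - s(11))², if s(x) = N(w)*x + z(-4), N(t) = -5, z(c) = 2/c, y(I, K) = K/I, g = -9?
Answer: 288369/100 ≈ 2883.7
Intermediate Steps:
s(x) = -½ - 5*x (s(x) = -5*x + 2/(-4) = -5*x + 2*(-¼) = -5*x - ½ = -½ - 5*x)
(y(5, g) - s(11))² = (-9/5 - (-½ - 5*11))² = (-9*⅕ - (-½ - 55))² = (-9/5 - 1*(-111/2))² = (-9/5 + 111/2)² = (537/10)² = 288369/100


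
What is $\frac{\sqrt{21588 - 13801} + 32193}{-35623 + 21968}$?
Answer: $- \frac{32193}{13655} - \frac{\sqrt{7787}}{13655} \approx -2.3641$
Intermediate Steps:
$\frac{\sqrt{21588 - 13801} + 32193}{-35623 + 21968} = \frac{\sqrt{7787} + 32193}{-13655} = \left(32193 + \sqrt{7787}\right) \left(- \frac{1}{13655}\right) = - \frac{32193}{13655} - \frac{\sqrt{7787}}{13655}$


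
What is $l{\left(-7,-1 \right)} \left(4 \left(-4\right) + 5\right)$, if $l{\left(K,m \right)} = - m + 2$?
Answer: $-33$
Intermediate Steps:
$l{\left(K,m \right)} = 2 - m$
$l{\left(-7,-1 \right)} \left(4 \left(-4\right) + 5\right) = \left(2 - -1\right) \left(4 \left(-4\right) + 5\right) = \left(2 + 1\right) \left(-16 + 5\right) = 3 \left(-11\right) = -33$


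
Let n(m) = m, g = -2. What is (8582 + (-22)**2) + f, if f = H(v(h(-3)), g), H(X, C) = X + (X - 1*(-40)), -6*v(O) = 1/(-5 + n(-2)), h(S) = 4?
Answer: 191227/21 ≈ 9106.0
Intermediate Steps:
v(O) = 1/42 (v(O) = -1/(6*(-5 - 2)) = -1/6/(-7) = -1/6*(-1/7) = 1/42)
H(X, C) = 40 + 2*X (H(X, C) = X + (X + 40) = X + (40 + X) = 40 + 2*X)
f = 841/21 (f = 40 + 2*(1/42) = 40 + 1/21 = 841/21 ≈ 40.048)
(8582 + (-22)**2) + f = (8582 + (-22)**2) + 841/21 = (8582 + 484) + 841/21 = 9066 + 841/21 = 191227/21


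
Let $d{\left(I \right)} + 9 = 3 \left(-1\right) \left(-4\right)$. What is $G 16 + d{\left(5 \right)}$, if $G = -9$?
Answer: $-141$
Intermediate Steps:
$d{\left(I \right)} = 3$ ($d{\left(I \right)} = -9 + 3 \left(-1\right) \left(-4\right) = -9 - -12 = -9 + 12 = 3$)
$G 16 + d{\left(5 \right)} = \left(-9\right) 16 + 3 = -144 + 3 = -141$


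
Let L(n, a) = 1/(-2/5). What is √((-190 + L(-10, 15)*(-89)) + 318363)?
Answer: √1273582/2 ≈ 564.27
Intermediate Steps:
L(n, a) = -5/2 (L(n, a) = 1/(-2*⅕) = 1/(-⅖) = -5/2)
√((-190 + L(-10, 15)*(-89)) + 318363) = √((-190 - 5/2*(-89)) + 318363) = √((-190 + 445/2) + 318363) = √(65/2 + 318363) = √(636791/2) = √1273582/2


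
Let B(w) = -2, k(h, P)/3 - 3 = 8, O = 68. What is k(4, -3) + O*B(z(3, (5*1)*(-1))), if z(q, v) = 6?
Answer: -103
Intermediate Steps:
k(h, P) = 33 (k(h, P) = 9 + 3*8 = 9 + 24 = 33)
k(4, -3) + O*B(z(3, (5*1)*(-1))) = 33 + 68*(-2) = 33 - 136 = -103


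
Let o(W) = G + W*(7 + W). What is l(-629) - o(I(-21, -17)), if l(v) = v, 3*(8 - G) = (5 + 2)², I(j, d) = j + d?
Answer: -5396/3 ≈ -1798.7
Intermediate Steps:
I(j, d) = d + j
G = -25/3 (G = 8 - (5 + 2)²/3 = 8 - ⅓*7² = 8 - ⅓*49 = 8 - 49/3 = -25/3 ≈ -8.3333)
o(W) = -25/3 + W*(7 + W)
l(-629) - o(I(-21, -17)) = -629 - (-25/3 + (-17 - 21)² + 7*(-17 - 21)) = -629 - (-25/3 + (-38)² + 7*(-38)) = -629 - (-25/3 + 1444 - 266) = -629 - 1*3509/3 = -629 - 3509/3 = -5396/3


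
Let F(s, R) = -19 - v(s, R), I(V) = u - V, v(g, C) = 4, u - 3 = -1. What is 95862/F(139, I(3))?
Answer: -95862/23 ≈ -4167.9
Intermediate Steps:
u = 2 (u = 3 - 1 = 2)
I(V) = 2 - V
F(s, R) = -23 (F(s, R) = -19 - 1*4 = -19 - 4 = -23)
95862/F(139, I(3)) = 95862/(-23) = 95862*(-1/23) = -95862/23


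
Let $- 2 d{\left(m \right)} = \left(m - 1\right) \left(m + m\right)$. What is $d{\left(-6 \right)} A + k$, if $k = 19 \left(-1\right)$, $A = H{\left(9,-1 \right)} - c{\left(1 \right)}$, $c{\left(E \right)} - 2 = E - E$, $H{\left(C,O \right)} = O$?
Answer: $107$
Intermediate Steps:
$c{\left(E \right)} = 2$ ($c{\left(E \right)} = 2 + \left(E - E\right) = 2 + 0 = 2$)
$A = -3$ ($A = -1 - 2 = -3$)
$d{\left(m \right)} = - m \left(-1 + m\right)$ ($d{\left(m \right)} = - \frac{\left(m - 1\right) \left(m + m\right)}{2} = - \frac{\left(-1 + m\right) 2 m}{2} = - \frac{2 m \left(-1 + m\right)}{2} = - m \left(-1 + m\right)$)
$k = -19$
$d{\left(-6 \right)} A + k = - 6 \left(1 - -6\right) \left(-3\right) - 19 = - 6 \left(1 + 6\right) \left(-3\right) - 19 = \left(-6\right) 7 \left(-3\right) - 19 = \left(-42\right) \left(-3\right) - 19 = 126 - 19 = 107$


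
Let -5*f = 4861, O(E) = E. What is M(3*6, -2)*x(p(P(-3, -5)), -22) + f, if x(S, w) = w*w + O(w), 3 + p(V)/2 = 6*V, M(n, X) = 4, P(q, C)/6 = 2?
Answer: 4379/5 ≈ 875.80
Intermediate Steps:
P(q, C) = 12 (P(q, C) = 6*2 = 12)
p(V) = -6 + 12*V (p(V) = -6 + 2*(6*V) = -6 + 12*V)
f = -4861/5 (f = -⅕*4861 = -4861/5 ≈ -972.20)
x(S, w) = w + w² (x(S, w) = w*w + w = w² + w = w + w²)
M(3*6, -2)*x(p(P(-3, -5)), -22) + f = 4*(-22*(1 - 22)) - 4861/5 = 4*(-22*(-21)) - 4861/5 = 4*462 - 4861/5 = 1848 - 4861/5 = 4379/5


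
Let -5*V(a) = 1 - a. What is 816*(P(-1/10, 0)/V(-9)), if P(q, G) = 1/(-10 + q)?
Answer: 4080/101 ≈ 40.396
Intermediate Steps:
V(a) = -1/5 + a/5 (V(a) = -(1 - a)/5 = -1/5 + a/5)
816*(P(-1/10, 0)/V(-9)) = 816*(1/((-10 - 1/10)*(-1/5 + (1/5)*(-9)))) = 816*(1/((-10 - 1*1/10)*(-1/5 - 9/5))) = 816*(1/(-10 - 1/10*(-2))) = 816*(-1/2/(-101/10)) = 816*(-10/101*(-1/2)) = 816*(5/101) = 4080/101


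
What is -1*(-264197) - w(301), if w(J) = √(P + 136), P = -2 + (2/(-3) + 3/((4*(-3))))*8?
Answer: 264197 - 2*√285/3 ≈ 2.6419e+5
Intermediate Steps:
P = -28/3 (P = -2 + (2*(-⅓) + 3/(-12))*8 = -2 + (-⅔ + 3*(-1/12))*8 = -2 + (-⅔ - ¼)*8 = -2 - 11/12*8 = -2 - 22/3 = -28/3 ≈ -9.3333)
w(J) = 2*√285/3 (w(J) = √(-28/3 + 136) = √(380/3) = 2*√285/3)
-1*(-264197) - w(301) = -1*(-264197) - 2*√285/3 = 264197 - 2*√285/3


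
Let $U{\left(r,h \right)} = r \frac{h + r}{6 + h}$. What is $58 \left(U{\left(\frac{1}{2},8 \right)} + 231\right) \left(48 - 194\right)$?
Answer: $- \frac{27421501}{14} \approx -1.9587 \cdot 10^{6}$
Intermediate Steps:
$U{\left(r,h \right)} = \frac{r \left(h + r\right)}{6 + h}$ ($U{\left(r,h \right)} = r \frac{h + r}{6 + h} = \frac{r \left(h + r\right)}{6 + h}$)
$58 \left(U{\left(\frac{1}{2},8 \right)} + 231\right) \left(48 - 194\right) = 58 \left(\frac{8 + \frac{1}{2}}{2 \left(6 + 8\right)} + 231\right) \left(48 - 194\right) = 58 \left(\frac{8 + \frac{1}{2}}{2 \cdot 14} + 231\right) \left(-146\right) = 58 \left(\frac{1}{2} \cdot \frac{1}{14} \cdot \frac{17}{2} + 231\right) \left(-146\right) = 58 \left(\frac{17}{56} + 231\right) \left(-146\right) = 58 \cdot \frac{12953}{56} \left(-146\right) = 58 \left(- \frac{945569}{28}\right) = - \frac{27421501}{14}$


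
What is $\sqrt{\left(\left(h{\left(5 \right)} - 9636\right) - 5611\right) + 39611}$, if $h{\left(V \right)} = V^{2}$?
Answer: $29 \sqrt{29} \approx 156.17$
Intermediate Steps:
$\sqrt{\left(\left(h{\left(5 \right)} - 9636\right) - 5611\right) + 39611} = \sqrt{\left(\left(5^{2} - 9636\right) - 5611\right) + 39611} = \sqrt{\left(\left(25 - 9636\right) - 5611\right) + 39611} = \sqrt{\left(-9611 - 5611\right) + 39611} = \sqrt{-15222 + 39611} = \sqrt{24389} = 29 \sqrt{29}$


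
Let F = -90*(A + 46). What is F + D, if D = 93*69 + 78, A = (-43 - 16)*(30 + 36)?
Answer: 352815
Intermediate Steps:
A = -3894 (A = -59*66 = -3894)
D = 6495 (D = 6417 + 78 = 6495)
F = 346320 (F = -90*(-3894 + 46) = -90*(-3848) = 346320)
F + D = 346320 + 6495 = 352815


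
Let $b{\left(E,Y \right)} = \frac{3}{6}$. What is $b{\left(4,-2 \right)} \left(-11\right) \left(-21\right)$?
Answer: $\frac{231}{2} \approx 115.5$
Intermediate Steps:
$b{\left(E,Y \right)} = \frac{1}{2}$ ($b{\left(E,Y \right)} = 3 \cdot \frac{1}{6} = \frac{1}{2}$)
$b{\left(4,-2 \right)} \left(-11\right) \left(-21\right) = \frac{1}{2} \left(-11\right) \left(-21\right) = \left(- \frac{11}{2}\right) \left(-21\right) = \frac{231}{2}$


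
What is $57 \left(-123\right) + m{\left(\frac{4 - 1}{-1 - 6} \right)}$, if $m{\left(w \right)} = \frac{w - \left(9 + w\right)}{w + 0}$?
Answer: $-6990$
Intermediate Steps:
$m{\left(w \right)} = - \frac{9}{w}$
$57 \left(-123\right) + m{\left(\frac{4 - 1}{-1 - 6} \right)} = 57 \left(-123\right) - \frac{9}{\left(4 - 1\right) \frac{1}{-1 - 6}} = -7011 - \frac{9}{3 \frac{1}{-7}} = -7011 - \frac{9}{3 \left(- \frac{1}{7}\right)} = -7011 - \frac{9}{- \frac{3}{7}} = -7011 - -21 = -7011 + 21 = -6990$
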